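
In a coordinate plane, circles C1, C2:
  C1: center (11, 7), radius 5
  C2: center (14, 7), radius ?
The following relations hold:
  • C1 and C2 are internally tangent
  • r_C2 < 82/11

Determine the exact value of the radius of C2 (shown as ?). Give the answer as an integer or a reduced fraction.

2

1. [int C1,C2]  r_C2² − 10r_C2 + 16 = 0  ⇒  r_C2 = 2 or 8
2. given r_C2 < 82/11: keep 2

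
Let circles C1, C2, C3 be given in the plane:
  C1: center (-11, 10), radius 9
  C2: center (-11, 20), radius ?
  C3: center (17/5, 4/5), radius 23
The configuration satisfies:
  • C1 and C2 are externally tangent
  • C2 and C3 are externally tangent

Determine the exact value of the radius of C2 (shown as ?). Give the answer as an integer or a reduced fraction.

1. [ext C1·C2]  r_C2² + 18r_C2 − 19 = 0  ⇒  r_C2 = 1 (r>0 drops 1)
2. [ext C2·C3]  r_C2² + 46r_C2 − 47 = 0  ⇒  r_C2 = 1 (r>0 drops 1)

1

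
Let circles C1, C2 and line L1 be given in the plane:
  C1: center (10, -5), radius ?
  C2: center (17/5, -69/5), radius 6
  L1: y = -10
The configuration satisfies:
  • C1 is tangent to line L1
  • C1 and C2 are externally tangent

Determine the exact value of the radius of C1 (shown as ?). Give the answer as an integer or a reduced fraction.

5

1. [C1‖L1]  r_C1² − 25 = 0  ⇒  r_C1 = 5 (r>0 drops 1)
2. [ext C1·C2]  r_C1² + 12r_C1 − 85 = 0  ⇒  r_C1 = 5 (r>0 drops 1)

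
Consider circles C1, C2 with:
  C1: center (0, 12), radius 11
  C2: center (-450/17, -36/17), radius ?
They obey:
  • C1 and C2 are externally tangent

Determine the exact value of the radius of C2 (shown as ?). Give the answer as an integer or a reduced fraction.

19

1. [ext C1·C2]  r_C2² + 22r_C2 − 779 = 0  ⇒  r_C2 = 19 (r>0 drops 1)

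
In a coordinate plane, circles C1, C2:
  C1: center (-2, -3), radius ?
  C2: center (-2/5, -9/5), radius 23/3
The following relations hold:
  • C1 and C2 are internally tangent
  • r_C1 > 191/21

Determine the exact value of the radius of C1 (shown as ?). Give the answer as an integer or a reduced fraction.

29/3

1. [int C1,C2]  r_C1² − (46/3)r_C1 + 493/9 = 0  ⇒  r_C1 = 17/3 or 29/3
2. given r_C1 > 191/21: keep 29/3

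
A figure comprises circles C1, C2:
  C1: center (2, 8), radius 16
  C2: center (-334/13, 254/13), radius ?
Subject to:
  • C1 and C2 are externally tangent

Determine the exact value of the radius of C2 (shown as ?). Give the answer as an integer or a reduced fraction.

1. [ext C1·C2]  r_C2² + 32r_C2 − 644 = 0  ⇒  r_C2 = 14 (r>0 drops 1)

14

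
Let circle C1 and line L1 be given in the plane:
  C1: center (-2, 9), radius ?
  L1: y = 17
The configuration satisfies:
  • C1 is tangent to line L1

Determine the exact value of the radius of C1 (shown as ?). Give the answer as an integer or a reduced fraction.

1. [C1‖L1]  r_C1² − 64 = 0  ⇒  r_C1 = 8 (r>0 drops 1)

8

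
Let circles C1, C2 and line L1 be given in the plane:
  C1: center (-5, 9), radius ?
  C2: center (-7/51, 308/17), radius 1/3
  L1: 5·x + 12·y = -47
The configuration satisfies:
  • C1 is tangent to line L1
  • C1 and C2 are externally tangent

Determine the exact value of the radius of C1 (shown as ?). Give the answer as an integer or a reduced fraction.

1. [C1‖L1]  r_C1² − 100 = 0  ⇒  r_C1 = 10 (r>0 drops 1)
2. [ext C1·C2]  r_C1² + (2/3)r_C1 − 320/3 = 0  ⇒  r_C1 = 10 (r>0 drops 1)

10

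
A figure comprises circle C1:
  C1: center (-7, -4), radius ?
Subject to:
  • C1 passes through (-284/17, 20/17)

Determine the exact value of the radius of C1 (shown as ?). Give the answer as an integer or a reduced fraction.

11

1. [C1∋P]  r_C1² − 121 = 0  ⇒  r_C1 = 11 (r>0 drops 1)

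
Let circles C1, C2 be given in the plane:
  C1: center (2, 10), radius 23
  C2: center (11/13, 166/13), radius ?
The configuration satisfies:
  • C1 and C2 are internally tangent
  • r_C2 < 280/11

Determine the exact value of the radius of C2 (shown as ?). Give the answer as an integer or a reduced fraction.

20

1. [int C1,C2]  r_C2² − 46r_C2 + 520 = 0  ⇒  r_C2 = 20 or 26
2. given r_C2 < 280/11: keep 20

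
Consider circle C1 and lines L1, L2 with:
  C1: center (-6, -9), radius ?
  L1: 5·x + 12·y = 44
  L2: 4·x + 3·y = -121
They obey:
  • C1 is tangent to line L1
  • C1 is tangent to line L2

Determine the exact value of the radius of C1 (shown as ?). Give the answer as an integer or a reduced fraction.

1. [C1‖L1]  r_C1² − 196 = 0  ⇒  r_C1 = 14 (r>0 drops 1)
2. [C1‖L2]  r_C1² − 196 = 0  ⇒  r_C1 = 14 (r>0 drops 1)

14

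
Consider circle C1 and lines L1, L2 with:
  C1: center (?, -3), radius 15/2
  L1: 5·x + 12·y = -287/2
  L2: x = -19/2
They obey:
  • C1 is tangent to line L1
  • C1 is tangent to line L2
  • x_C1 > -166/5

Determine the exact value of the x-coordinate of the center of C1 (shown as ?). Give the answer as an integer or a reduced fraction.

1. [C1‖L1]  x_C1² + 43x_C1 + 82 = 0  ⇒  x_C1 = -41 or -2
2. [C1‖L2]  x_C1² + 19x_C1 + 34 = 0  ⇒  x_C1 = -17 or -2

-2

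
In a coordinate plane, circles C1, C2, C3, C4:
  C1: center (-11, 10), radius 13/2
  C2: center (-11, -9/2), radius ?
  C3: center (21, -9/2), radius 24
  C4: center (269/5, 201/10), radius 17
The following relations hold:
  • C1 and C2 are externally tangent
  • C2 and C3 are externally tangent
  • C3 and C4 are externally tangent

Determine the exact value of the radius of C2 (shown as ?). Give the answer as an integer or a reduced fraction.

1. [ext C1·C2]  r_C2² + 13r_C2 − 168 = 0  ⇒  r_C2 = 8 (r>0 drops 1)
2. [ext C2·C3]  r_C2² + 48r_C2 − 448 = 0  ⇒  r_C2 = 8 (r>0 drops 1)

8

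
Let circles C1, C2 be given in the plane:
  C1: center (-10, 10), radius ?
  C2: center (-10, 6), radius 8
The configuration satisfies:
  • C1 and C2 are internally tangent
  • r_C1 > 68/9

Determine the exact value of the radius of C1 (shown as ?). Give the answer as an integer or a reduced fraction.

1. [int C1,C2]  r_C1² − 16r_C1 + 48 = 0  ⇒  r_C1 = 4 or 12
2. given r_C1 > 68/9: keep 12

12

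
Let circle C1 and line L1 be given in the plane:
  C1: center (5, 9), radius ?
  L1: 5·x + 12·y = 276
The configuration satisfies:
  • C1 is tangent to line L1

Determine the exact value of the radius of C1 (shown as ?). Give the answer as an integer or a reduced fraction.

11

1. [C1‖L1]  r_C1² − 121 = 0  ⇒  r_C1 = 11 (r>0 drops 1)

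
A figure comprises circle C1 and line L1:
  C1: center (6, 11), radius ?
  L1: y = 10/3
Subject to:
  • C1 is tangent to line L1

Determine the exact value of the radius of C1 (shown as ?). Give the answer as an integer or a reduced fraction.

1. [C1‖L1]  r_C1² − 529/9 = 0  ⇒  r_C1 = 23/3 (r>0 drops 1)

23/3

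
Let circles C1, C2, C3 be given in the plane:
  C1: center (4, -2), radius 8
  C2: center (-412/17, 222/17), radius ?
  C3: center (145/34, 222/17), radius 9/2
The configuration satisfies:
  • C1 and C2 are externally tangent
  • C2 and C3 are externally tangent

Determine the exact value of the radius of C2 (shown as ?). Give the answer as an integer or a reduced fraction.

24

1. [ext C1·C2]  r_C2² + 16r_C2 − 960 = 0  ⇒  r_C2 = 24 (r>0 drops 1)
2. [ext C2·C3]  r_C2² + 9r_C2 − 792 = 0  ⇒  r_C2 = 24 (r>0 drops 1)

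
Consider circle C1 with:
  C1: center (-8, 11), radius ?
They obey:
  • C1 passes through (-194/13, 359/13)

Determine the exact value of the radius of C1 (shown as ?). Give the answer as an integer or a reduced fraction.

1. [C1∋P]  r_C1² − 324 = 0  ⇒  r_C1 = 18 (r>0 drops 1)

18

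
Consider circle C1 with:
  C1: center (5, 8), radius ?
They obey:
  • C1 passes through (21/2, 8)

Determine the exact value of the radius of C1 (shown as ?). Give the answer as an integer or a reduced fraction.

1. [C1∋P]  r_C1² − 121/4 = 0  ⇒  r_C1 = 11/2 (r>0 drops 1)

11/2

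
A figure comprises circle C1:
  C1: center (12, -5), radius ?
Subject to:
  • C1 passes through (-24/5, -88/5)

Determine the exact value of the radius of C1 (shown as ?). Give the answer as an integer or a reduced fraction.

21

1. [C1∋P]  r_C1² − 441 = 0  ⇒  r_C1 = 21 (r>0 drops 1)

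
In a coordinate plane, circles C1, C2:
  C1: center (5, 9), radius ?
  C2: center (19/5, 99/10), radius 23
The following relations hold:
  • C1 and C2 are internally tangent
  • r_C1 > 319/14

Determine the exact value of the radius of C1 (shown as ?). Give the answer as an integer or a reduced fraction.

49/2

1. [int C1,C2]  r_C1² − 46r_C1 + 2107/4 = 0  ⇒  r_C1 = 43/2 or 49/2
2. given r_C1 > 319/14: keep 49/2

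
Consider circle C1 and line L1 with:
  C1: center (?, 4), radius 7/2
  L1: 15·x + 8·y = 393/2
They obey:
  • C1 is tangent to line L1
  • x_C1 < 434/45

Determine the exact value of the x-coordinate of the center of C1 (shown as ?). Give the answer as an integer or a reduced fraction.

7

1. [C1‖L1]  x_C1² − (329/15)x_C1 + 1568/15 = 0  ⇒  x_C1 = 7 or 224/15
2. given x_C1 < 434/45: keep 7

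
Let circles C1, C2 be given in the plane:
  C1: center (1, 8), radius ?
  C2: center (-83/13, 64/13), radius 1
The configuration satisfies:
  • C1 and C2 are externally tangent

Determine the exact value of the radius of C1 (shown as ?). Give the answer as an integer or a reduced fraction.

7

1. [ext C1·C2]  r_C1² + 2r_C1 − 63 = 0  ⇒  r_C1 = 7 (r>0 drops 1)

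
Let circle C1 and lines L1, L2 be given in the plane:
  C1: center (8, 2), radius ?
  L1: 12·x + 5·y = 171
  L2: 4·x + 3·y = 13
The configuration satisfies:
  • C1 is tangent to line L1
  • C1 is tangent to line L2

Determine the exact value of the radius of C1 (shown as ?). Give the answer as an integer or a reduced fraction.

5

1. [C1‖L1]  r_C1² − 25 = 0  ⇒  r_C1 = 5 (r>0 drops 1)
2. [C1‖L2]  r_C1² − 25 = 0  ⇒  r_C1 = 5 (r>0 drops 1)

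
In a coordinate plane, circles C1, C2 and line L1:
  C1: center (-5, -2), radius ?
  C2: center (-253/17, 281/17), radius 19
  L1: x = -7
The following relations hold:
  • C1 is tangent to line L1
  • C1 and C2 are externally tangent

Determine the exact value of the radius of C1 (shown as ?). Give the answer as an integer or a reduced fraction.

2

1. [C1‖L1]  r_C1² − 4 = 0  ⇒  r_C1 = 2 (r>0 drops 1)
2. [ext C1·C2]  r_C1² + 38r_C1 − 80 = 0  ⇒  r_C1 = 2 (r>0 drops 1)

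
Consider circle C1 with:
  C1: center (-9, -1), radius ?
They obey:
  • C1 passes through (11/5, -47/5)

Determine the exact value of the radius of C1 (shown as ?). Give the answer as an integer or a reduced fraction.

1. [C1∋P]  r_C1² − 196 = 0  ⇒  r_C1 = 14 (r>0 drops 1)

14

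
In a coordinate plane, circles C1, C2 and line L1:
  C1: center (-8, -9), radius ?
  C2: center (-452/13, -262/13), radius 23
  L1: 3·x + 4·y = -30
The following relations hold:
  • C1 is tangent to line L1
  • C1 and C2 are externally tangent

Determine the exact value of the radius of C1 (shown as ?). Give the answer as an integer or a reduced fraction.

1. [C1‖L1]  r_C1² − 36 = 0  ⇒  r_C1 = 6 (r>0 drops 1)
2. [ext C1·C2]  r_C1² + 46r_C1 − 312 = 0  ⇒  r_C1 = 6 (r>0 drops 1)

6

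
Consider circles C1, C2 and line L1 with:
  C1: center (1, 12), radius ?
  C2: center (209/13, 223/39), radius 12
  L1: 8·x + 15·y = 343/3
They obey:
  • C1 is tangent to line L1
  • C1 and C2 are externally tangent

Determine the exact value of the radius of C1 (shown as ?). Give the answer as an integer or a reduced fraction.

1. [C1‖L1]  r_C1² − 169/9 = 0  ⇒  r_C1 = 13/3 (r>0 drops 1)
2. [ext C1·C2]  r_C1² + 24r_C1 − 1105/9 = 0  ⇒  r_C1 = 13/3 (r>0 drops 1)

13/3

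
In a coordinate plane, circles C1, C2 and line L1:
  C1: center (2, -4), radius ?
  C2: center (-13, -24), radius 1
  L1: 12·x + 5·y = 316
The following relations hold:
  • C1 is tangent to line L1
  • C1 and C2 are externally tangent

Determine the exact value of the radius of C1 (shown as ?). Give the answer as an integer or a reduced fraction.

24

1. [C1‖L1]  r_C1² − 576 = 0  ⇒  r_C1 = 24 (r>0 drops 1)
2. [ext C1·C2]  r_C1² + 2r_C1 − 624 = 0  ⇒  r_C1 = 24 (r>0 drops 1)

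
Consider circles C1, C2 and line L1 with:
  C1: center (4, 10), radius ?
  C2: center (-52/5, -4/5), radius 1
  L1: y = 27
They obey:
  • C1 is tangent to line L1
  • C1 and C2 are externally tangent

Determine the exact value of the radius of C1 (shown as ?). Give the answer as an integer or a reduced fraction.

17

1. [C1‖L1]  r_C1² − 289 = 0  ⇒  r_C1 = 17 (r>0 drops 1)
2. [ext C1·C2]  r_C1² + 2r_C1 − 323 = 0  ⇒  r_C1 = 17 (r>0 drops 1)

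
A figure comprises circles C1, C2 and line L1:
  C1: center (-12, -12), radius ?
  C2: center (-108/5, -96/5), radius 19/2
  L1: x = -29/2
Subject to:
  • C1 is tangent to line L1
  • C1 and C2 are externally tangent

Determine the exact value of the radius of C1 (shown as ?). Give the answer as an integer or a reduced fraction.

5/2

1. [C1‖L1]  r_C1² − 25/4 = 0  ⇒  r_C1 = 5/2 (r>0 drops 1)
2. [ext C1·C2]  r_C1² + 19r_C1 − 215/4 = 0  ⇒  r_C1 = 5/2 (r>0 drops 1)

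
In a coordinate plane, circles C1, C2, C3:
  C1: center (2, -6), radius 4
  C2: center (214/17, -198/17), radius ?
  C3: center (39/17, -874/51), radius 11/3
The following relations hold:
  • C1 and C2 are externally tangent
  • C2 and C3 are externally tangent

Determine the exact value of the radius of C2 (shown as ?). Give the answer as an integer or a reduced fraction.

8

1. [ext C1·C2]  r_C2² + 8r_C2 − 128 = 0  ⇒  r_C2 = 8 (r>0 drops 1)
2. [ext C2·C3]  r_C2² + (22/3)r_C2 − 368/3 = 0  ⇒  r_C2 = 8 (r>0 drops 1)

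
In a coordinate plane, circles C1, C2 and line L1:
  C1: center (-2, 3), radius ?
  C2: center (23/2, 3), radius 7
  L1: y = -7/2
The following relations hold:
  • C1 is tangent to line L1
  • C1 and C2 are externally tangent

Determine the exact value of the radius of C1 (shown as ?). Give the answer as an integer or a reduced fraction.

13/2

1. [C1‖L1]  r_C1² − 169/4 = 0  ⇒  r_C1 = 13/2 (r>0 drops 1)
2. [ext C1·C2]  r_C1² + 14r_C1 − 533/4 = 0  ⇒  r_C1 = 13/2 (r>0 drops 1)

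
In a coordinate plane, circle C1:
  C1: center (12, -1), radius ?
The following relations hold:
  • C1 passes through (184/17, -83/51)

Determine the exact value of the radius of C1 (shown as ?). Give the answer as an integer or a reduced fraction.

4/3

1. [C1∋P]  r_C1² − 16/9 = 0  ⇒  r_C1 = 4/3 (r>0 drops 1)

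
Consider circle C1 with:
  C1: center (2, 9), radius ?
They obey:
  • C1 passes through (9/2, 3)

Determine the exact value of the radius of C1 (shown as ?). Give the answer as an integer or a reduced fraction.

13/2

1. [C1∋P]  r_C1² − 169/4 = 0  ⇒  r_C1 = 13/2 (r>0 drops 1)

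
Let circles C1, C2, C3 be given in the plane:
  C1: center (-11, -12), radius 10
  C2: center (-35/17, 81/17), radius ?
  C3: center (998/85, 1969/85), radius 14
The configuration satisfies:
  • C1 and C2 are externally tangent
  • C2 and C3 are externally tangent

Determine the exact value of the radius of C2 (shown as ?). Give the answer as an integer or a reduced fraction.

9

1. [ext C1·C2]  r_C2² + 20r_C2 − 261 = 0  ⇒  r_C2 = 9 (r>0 drops 1)
2. [ext C2·C3]  r_C2² + 28r_C2 − 333 = 0  ⇒  r_C2 = 9 (r>0 drops 1)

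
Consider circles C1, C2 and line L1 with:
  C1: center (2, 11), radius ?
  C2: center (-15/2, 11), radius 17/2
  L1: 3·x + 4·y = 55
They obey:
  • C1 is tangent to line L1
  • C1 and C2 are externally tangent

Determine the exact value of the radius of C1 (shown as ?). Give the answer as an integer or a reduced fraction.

1. [C1‖L1]  r_C1² − 1 = 0  ⇒  r_C1 = 1 (r>0 drops 1)
2. [ext C1·C2]  r_C1² + 17r_C1 − 18 = 0  ⇒  r_C1 = 1 (r>0 drops 1)

1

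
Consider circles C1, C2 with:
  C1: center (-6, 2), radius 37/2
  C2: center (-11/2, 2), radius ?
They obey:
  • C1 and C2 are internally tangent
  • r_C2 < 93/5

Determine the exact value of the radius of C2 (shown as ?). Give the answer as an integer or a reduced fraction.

18

1. [int C1,C2]  r_C2² − 37r_C2 + 342 = 0  ⇒  r_C2 = 18 or 19
2. given r_C2 < 93/5: keep 18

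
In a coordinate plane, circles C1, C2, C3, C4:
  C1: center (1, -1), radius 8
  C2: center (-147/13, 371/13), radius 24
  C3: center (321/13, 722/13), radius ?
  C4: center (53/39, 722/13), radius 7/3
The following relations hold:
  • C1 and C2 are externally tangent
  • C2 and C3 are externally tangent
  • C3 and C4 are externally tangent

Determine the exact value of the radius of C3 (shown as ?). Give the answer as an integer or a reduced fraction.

21

1. [ext C2·C3]  r_C3² + 48r_C3 − 1449 = 0  ⇒  r_C3 = 21 (r>0 drops 1)
2. [ext C3·C4]  r_C3² + (14/3)r_C3 − 539 = 0  ⇒  r_C3 = 21 (r>0 drops 1)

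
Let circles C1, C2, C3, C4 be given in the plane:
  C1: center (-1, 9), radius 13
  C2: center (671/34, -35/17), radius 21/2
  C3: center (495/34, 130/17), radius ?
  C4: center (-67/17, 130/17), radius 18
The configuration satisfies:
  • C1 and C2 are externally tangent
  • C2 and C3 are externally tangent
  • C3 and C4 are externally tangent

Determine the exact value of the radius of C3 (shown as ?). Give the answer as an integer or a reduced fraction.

1. [ext C2·C3]  r_C3² + 21r_C3 − 43/4 = 0  ⇒  r_C3 = 1/2 (r>0 drops 1)
2. [ext C3·C4]  r_C3² + 36r_C3 − 73/4 = 0  ⇒  r_C3 = 1/2 (r>0 drops 1)

1/2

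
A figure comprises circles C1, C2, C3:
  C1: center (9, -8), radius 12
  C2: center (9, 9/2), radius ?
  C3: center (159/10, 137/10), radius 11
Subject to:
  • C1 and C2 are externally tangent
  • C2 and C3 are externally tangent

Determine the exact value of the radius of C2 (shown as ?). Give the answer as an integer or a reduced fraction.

1/2

1. [ext C1·C2]  r_C2² + 24r_C2 − 49/4 = 0  ⇒  r_C2 = 1/2 (r>0 drops 1)
2. [ext C2·C3]  r_C2² + 22r_C2 − 45/4 = 0  ⇒  r_C2 = 1/2 (r>0 drops 1)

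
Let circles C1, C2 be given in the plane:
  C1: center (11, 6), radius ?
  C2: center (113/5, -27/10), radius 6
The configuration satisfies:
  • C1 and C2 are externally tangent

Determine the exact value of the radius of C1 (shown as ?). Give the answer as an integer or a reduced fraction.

17/2

1. [ext C1·C2]  r_C1² + 12r_C1 − 697/4 = 0  ⇒  r_C1 = 17/2 (r>0 drops 1)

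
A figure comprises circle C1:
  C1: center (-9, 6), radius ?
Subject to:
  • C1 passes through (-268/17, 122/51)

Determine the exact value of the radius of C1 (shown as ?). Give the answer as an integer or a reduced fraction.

1. [C1∋P]  r_C1² − 529/9 = 0  ⇒  r_C1 = 23/3 (r>0 drops 1)

23/3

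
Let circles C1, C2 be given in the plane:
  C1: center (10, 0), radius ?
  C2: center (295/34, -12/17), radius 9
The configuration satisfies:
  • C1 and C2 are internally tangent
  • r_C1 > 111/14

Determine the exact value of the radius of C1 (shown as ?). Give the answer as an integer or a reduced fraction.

1. [int C1,C2]  r_C1² − 18r_C1 + 315/4 = 0  ⇒  r_C1 = 15/2 or 21/2
2. given r_C1 > 111/14: keep 21/2

21/2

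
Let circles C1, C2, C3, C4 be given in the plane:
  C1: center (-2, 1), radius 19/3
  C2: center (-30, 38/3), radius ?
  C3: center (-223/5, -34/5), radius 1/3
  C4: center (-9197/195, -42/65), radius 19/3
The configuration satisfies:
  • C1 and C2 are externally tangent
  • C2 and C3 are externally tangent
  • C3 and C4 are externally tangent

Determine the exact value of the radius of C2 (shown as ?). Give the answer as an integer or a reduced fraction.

24

1. [ext C1·C2]  r_C2² + (38/3)r_C2 − 880 = 0  ⇒  r_C2 = 24 (r>0 drops 1)
2. [ext C2·C3]  r_C2² + (2/3)r_C2 − 592 = 0  ⇒  r_C2 = 24 (r>0 drops 1)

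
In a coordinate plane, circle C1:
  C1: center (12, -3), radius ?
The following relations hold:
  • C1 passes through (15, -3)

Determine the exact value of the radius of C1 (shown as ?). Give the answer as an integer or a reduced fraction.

1. [C1∋P]  r_C1² − 9 = 0  ⇒  r_C1 = 3 (r>0 drops 1)

3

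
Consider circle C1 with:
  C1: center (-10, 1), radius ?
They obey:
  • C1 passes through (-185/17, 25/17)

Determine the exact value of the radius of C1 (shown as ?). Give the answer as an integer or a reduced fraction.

1

1. [C1∋P]  r_C1² − 1 = 0  ⇒  r_C1 = 1 (r>0 drops 1)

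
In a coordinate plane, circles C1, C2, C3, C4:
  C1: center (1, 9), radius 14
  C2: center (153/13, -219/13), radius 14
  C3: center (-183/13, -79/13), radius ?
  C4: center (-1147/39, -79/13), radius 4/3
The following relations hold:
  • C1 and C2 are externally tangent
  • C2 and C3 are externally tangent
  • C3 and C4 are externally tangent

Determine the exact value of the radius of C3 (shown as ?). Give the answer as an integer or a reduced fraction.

1. [ext C2·C3]  r_C3² + 28r_C3 − 588 = 0  ⇒  r_C3 = 14 (r>0 drops 1)
2. [ext C3·C4]  r_C3² + (8/3)r_C3 − 700/3 = 0  ⇒  r_C3 = 14 (r>0 drops 1)

14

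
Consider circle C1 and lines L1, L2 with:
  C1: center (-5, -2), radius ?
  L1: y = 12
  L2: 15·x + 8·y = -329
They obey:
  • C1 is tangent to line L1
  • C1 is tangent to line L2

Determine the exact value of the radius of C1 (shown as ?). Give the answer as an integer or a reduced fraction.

14

1. [C1‖L1]  r_C1² − 196 = 0  ⇒  r_C1 = 14 (r>0 drops 1)
2. [C1‖L2]  r_C1² − 196 = 0  ⇒  r_C1 = 14 (r>0 drops 1)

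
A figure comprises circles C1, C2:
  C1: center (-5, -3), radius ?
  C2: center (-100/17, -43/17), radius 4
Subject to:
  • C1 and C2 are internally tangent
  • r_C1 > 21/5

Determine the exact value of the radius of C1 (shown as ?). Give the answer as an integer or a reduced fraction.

1. [int C1,C2]  r_C1² − 8r_C1 + 15 = 0  ⇒  r_C1 = 3 or 5
2. given r_C1 > 21/5: keep 5

5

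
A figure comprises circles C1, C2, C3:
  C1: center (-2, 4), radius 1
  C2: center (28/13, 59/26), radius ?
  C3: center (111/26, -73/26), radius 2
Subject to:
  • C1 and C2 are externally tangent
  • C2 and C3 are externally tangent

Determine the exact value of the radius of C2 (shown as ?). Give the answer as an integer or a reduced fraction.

1. [ext C1·C2]  r_C2² + 2r_C2 − 77/4 = 0  ⇒  r_C2 = 7/2 (r>0 drops 1)
2. [ext C2·C3]  r_C2² + 4r_C2 − 105/4 = 0  ⇒  r_C2 = 7/2 (r>0 drops 1)

7/2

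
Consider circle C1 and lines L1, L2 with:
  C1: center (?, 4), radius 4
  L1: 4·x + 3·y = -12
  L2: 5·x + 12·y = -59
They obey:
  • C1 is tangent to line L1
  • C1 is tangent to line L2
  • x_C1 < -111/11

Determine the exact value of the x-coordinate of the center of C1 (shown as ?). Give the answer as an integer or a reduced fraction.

-11

1. [C1‖L1]  x_C1² + 12x_C1 + 11 = 0  ⇒  x_C1 = -11 or -1
2. [C1‖L2]  x_C1² + (214/5)x_C1 + 1749/5 = 0  ⇒  x_C1 = -159/5 or -11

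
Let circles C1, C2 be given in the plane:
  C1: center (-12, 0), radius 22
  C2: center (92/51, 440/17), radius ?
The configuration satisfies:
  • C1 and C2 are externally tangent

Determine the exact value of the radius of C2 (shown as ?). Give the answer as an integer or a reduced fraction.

22/3

1. [ext C1·C2]  r_C2² + 44r_C2 − 3388/9 = 0  ⇒  r_C2 = 22/3 (r>0 drops 1)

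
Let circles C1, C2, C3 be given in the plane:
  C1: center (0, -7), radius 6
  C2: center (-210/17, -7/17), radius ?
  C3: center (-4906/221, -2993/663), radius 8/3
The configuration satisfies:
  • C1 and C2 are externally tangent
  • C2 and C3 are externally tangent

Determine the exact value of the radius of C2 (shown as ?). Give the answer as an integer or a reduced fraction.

1. [ext C1·C2]  r_C2² + 12r_C2 − 160 = 0  ⇒  r_C2 = 8 (r>0 drops 1)
2. [ext C2·C3]  r_C2² + (16/3)r_C2 − 320/3 = 0  ⇒  r_C2 = 8 (r>0 drops 1)

8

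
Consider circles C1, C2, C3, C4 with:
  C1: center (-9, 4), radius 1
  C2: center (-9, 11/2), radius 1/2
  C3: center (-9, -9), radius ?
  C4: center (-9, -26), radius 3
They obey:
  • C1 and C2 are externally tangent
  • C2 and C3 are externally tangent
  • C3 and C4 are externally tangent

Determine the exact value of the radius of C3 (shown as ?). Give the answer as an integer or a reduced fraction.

14

1. [ext C2·C3]  r_C3² + 1r_C3 − 210 = 0  ⇒  r_C3 = 14 (r>0 drops 1)
2. [ext C3·C4]  r_C3² + 6r_C3 − 280 = 0  ⇒  r_C3 = 14 (r>0 drops 1)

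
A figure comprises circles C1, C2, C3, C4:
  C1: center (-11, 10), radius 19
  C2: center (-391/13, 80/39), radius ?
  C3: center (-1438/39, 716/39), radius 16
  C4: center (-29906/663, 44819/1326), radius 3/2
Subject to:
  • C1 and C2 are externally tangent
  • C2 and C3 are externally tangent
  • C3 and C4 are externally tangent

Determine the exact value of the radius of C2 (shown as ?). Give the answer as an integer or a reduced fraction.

1. [ext C1·C2]  r_C2² + 38r_C2 − 595/9 = 0  ⇒  r_C2 = 5/3 (r>0 drops 1)
2. [ext C2·C3]  r_C2² + 32r_C2 − 505/9 = 0  ⇒  r_C2 = 5/3 (r>0 drops 1)

5/3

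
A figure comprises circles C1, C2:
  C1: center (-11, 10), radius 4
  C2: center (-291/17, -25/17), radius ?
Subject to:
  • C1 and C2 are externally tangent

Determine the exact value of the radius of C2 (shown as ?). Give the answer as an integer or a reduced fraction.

1. [ext C1·C2]  r_C2² + 8r_C2 − 153 = 0  ⇒  r_C2 = 9 (r>0 drops 1)

9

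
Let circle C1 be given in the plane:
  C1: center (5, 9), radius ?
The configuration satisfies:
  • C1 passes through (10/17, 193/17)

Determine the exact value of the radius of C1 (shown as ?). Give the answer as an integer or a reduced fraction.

1. [C1∋P]  r_C1² − 25 = 0  ⇒  r_C1 = 5 (r>0 drops 1)

5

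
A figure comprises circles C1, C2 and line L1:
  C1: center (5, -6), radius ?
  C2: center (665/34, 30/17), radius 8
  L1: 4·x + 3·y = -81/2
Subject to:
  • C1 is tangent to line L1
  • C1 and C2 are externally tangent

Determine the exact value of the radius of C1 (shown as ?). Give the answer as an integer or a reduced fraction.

17/2

1. [C1‖L1]  r_C1² − 289/4 = 0  ⇒  r_C1 = 17/2 (r>0 drops 1)
2. [ext C1·C2]  r_C1² + 16r_C1 − 833/4 = 0  ⇒  r_C1 = 17/2 (r>0 drops 1)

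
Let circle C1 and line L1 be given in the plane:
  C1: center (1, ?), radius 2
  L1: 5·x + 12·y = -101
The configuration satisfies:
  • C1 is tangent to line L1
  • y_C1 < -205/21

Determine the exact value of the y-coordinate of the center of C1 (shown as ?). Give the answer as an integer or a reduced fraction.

1. [C1‖L1]  y_C1² + (53/3)y_C1 + 220/3 = 0  ⇒  y_C1 = -11 or -20/3
2. given y_C1 < -205/21: keep -11

-11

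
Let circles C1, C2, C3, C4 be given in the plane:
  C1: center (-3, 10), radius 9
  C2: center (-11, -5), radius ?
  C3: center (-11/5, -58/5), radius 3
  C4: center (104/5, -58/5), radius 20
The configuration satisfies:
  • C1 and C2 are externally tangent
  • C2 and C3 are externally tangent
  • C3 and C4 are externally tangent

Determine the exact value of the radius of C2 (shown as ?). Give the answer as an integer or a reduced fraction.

8

1. [ext C1·C2]  r_C2² + 18r_C2 − 208 = 0  ⇒  r_C2 = 8 (r>0 drops 1)
2. [ext C2·C3]  r_C2² + 6r_C2 − 112 = 0  ⇒  r_C2 = 8 (r>0 drops 1)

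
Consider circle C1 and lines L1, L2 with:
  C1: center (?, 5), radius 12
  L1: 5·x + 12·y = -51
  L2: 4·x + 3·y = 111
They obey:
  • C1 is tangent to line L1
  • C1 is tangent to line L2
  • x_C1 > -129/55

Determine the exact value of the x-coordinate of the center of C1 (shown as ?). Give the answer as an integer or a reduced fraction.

9

1. [C1‖L1]  x_C1² + (222/5)x_C1 − 2403/5 = 0  ⇒  x_C1 = -267/5 or 9
2. [C1‖L2]  x_C1² − 48x_C1 + 351 = 0  ⇒  x_C1 = 9 or 39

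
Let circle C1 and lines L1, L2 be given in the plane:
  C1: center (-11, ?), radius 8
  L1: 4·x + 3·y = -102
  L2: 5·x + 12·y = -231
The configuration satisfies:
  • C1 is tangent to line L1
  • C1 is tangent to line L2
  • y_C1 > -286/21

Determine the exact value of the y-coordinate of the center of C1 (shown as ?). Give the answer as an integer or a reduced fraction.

1. [C1‖L1]  y_C1² + (116/3)y_C1 + 196 = 0  ⇒  y_C1 = -98/3 or -6
2. [C1‖L2]  y_C1² + (88/3)y_C1 + 140 = 0  ⇒  y_C1 = -70/3 or -6

-6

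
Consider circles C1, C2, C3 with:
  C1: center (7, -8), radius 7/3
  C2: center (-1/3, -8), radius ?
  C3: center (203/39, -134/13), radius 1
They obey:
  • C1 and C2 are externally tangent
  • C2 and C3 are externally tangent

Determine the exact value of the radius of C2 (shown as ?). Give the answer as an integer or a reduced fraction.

5

1. [ext C1·C2]  r_C2² + (14/3)r_C2 − 145/3 = 0  ⇒  r_C2 = 5 (r>0 drops 1)
2. [ext C2·C3]  r_C2² + 2r_C2 − 35 = 0  ⇒  r_C2 = 5 (r>0 drops 1)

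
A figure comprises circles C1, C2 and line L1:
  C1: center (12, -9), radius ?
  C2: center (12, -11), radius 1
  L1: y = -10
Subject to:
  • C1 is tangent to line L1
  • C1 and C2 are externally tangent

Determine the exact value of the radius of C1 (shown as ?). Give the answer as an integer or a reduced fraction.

1

1. [C1‖L1]  r_C1² − 1 = 0  ⇒  r_C1 = 1 (r>0 drops 1)
2. [ext C1·C2]  r_C1² + 2r_C1 − 3 = 0  ⇒  r_C1 = 1 (r>0 drops 1)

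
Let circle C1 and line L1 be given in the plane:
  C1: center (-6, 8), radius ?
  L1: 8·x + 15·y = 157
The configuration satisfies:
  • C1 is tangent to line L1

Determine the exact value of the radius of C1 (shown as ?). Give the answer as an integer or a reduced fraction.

1. [C1‖L1]  r_C1² − 25 = 0  ⇒  r_C1 = 5 (r>0 drops 1)

5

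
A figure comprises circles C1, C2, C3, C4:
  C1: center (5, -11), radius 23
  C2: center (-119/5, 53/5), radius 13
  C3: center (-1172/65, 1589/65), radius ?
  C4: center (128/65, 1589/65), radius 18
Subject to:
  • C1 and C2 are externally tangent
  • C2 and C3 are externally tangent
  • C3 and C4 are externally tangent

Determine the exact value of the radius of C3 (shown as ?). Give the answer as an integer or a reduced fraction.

2

1. [ext C2·C3]  r_C3² + 26r_C3 − 56 = 0  ⇒  r_C3 = 2 (r>0 drops 1)
2. [ext C3·C4]  r_C3² + 36r_C3 − 76 = 0  ⇒  r_C3 = 2 (r>0 drops 1)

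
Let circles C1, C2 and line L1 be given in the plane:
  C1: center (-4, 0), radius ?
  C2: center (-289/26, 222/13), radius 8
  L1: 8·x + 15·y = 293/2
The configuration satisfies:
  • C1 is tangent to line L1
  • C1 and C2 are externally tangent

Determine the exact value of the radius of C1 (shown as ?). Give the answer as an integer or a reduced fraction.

1. [C1‖L1]  r_C1² − 441/4 = 0  ⇒  r_C1 = 21/2 (r>0 drops 1)
2. [ext C1·C2]  r_C1² + 16r_C1 − 1113/4 = 0  ⇒  r_C1 = 21/2 (r>0 drops 1)

21/2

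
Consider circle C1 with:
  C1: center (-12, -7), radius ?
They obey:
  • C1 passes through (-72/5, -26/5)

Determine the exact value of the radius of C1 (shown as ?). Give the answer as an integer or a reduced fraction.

3

1. [C1∋P]  r_C1² − 9 = 0  ⇒  r_C1 = 3 (r>0 drops 1)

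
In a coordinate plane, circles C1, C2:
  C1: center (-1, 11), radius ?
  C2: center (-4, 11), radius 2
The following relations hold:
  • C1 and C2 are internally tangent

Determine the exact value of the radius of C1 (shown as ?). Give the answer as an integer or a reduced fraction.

1. [int C1,C2]  r_C1² − 4r_C1 − 5 = 0  ⇒  r_C1 = 5 (r>0 drops 1)

5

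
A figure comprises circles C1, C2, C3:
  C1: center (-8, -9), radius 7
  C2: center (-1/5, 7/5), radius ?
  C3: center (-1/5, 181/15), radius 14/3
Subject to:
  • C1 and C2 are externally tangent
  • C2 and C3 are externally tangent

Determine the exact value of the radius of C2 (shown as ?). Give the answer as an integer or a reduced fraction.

6

1. [ext C1·C2]  r_C2² + 14r_C2 − 120 = 0  ⇒  r_C2 = 6 (r>0 drops 1)
2. [ext C2·C3]  r_C2² + (28/3)r_C2 − 92 = 0  ⇒  r_C2 = 6 (r>0 drops 1)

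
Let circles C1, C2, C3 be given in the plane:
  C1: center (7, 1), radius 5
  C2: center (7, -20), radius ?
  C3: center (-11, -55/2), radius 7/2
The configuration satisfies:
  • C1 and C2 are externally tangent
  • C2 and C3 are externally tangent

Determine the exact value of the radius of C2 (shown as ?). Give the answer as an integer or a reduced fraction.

16

1. [ext C1·C2]  r_C2² + 10r_C2 − 416 = 0  ⇒  r_C2 = 16 (r>0 drops 1)
2. [ext C2·C3]  r_C2² + 7r_C2 − 368 = 0  ⇒  r_C2 = 16 (r>0 drops 1)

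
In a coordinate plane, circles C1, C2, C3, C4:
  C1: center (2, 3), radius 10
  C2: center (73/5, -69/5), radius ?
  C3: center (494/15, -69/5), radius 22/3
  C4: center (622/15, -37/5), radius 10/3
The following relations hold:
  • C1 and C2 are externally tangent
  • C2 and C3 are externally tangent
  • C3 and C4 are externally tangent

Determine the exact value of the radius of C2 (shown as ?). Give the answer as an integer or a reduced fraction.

11

1. [ext C1·C2]  r_C2² + 20r_C2 − 341 = 0  ⇒  r_C2 = 11 (r>0 drops 1)
2. [ext C2·C3]  r_C2² + (44/3)r_C2 − 847/3 = 0  ⇒  r_C2 = 11 (r>0 drops 1)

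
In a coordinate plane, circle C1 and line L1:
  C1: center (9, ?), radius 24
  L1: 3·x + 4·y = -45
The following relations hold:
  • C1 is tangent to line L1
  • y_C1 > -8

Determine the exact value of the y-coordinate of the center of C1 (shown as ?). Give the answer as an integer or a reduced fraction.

1. [C1‖L1]  y_C1² + 36y_C1 − 576 = 0  ⇒  y_C1 = -48 or 12
2. given y_C1 > -8: keep 12

12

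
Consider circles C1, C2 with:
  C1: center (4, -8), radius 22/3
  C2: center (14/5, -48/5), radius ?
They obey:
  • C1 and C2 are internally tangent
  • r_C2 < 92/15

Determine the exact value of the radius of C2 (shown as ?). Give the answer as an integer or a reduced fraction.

16/3

1. [int C1,C2]  r_C2² − (44/3)r_C2 + 448/9 = 0  ⇒  r_C2 = 16/3 or 28/3
2. given r_C2 < 92/15: keep 16/3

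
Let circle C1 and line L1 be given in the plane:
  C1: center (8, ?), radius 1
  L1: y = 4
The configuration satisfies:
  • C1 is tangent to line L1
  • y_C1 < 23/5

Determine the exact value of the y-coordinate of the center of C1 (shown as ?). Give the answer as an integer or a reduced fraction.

3

1. [C1‖L1]  y_C1² − 8y_C1 + 15 = 0  ⇒  y_C1 = 3 or 5
2. given y_C1 < 23/5: keep 3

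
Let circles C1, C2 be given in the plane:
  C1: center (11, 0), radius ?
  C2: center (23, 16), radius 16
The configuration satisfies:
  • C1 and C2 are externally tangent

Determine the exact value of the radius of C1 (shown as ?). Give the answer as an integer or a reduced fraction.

1. [ext C1·C2]  r_C1² + 32r_C1 − 144 = 0  ⇒  r_C1 = 4 (r>0 drops 1)

4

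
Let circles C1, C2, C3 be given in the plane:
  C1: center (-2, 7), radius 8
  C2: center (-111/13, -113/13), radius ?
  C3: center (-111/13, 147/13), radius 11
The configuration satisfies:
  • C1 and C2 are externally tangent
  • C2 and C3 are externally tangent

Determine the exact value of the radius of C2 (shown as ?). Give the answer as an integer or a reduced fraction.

1. [ext C1·C2]  r_C2² + 16r_C2 − 225 = 0  ⇒  r_C2 = 9 (r>0 drops 1)
2. [ext C2·C3]  r_C2² + 22r_C2 − 279 = 0  ⇒  r_C2 = 9 (r>0 drops 1)

9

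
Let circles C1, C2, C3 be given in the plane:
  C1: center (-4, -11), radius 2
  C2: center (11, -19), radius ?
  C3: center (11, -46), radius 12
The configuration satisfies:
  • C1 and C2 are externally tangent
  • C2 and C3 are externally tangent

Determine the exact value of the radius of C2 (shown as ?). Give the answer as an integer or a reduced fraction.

15

1. [ext C1·C2]  r_C2² + 4r_C2 − 285 = 0  ⇒  r_C2 = 15 (r>0 drops 1)
2. [ext C2·C3]  r_C2² + 24r_C2 − 585 = 0  ⇒  r_C2 = 15 (r>0 drops 1)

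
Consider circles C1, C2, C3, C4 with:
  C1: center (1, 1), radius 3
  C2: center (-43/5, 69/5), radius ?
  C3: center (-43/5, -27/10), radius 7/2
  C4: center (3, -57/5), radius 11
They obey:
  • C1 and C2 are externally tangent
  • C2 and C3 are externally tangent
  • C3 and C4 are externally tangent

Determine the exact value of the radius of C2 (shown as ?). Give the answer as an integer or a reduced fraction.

13

1. [ext C1·C2]  r_C2² + 6r_C2 − 247 = 0  ⇒  r_C2 = 13 (r>0 drops 1)
2. [ext C2·C3]  r_C2² + 7r_C2 − 260 = 0  ⇒  r_C2 = 13 (r>0 drops 1)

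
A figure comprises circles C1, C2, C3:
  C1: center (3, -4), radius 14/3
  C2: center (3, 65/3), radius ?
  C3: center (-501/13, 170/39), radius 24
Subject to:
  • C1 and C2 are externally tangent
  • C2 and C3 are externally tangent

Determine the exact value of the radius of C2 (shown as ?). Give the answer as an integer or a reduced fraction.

1. [ext C1·C2]  r_C2² + (28/3)r_C2 − 637 = 0  ⇒  r_C2 = 21 (r>0 drops 1)
2. [ext C2·C3]  r_C2² + 48r_C2 − 1449 = 0  ⇒  r_C2 = 21 (r>0 drops 1)

21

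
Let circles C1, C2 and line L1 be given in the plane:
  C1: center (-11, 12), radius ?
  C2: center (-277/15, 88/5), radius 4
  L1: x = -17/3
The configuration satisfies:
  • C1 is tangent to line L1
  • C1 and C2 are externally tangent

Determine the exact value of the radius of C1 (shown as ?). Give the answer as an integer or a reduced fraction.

1. [C1‖L1]  r_C1² − 256/9 = 0  ⇒  r_C1 = 16/3 (r>0 drops 1)
2. [ext C1·C2]  r_C1² + 8r_C1 − 640/9 = 0  ⇒  r_C1 = 16/3 (r>0 drops 1)

16/3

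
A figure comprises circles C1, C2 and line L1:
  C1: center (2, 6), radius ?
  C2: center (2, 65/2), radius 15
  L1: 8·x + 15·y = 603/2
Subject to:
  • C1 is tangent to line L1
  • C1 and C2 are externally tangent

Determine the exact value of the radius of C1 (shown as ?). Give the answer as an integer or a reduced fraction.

23/2

1. [C1‖L1]  r_C1² − 529/4 = 0  ⇒  r_C1 = 23/2 (r>0 drops 1)
2. [ext C1·C2]  r_C1² + 30r_C1 − 1909/4 = 0  ⇒  r_C1 = 23/2 (r>0 drops 1)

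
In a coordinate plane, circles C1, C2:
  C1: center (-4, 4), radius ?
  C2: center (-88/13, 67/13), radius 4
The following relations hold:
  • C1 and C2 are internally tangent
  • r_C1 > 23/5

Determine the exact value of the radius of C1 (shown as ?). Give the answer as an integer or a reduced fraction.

1. [int C1,C2]  r_C1² − 8r_C1 + 7 = 0  ⇒  r_C1 = 1 or 7
2. given r_C1 > 23/5: keep 7

7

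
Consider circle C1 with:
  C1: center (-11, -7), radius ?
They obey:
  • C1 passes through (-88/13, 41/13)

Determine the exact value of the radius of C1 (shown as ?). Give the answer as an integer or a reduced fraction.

1. [C1∋P]  r_C1² − 121 = 0  ⇒  r_C1 = 11 (r>0 drops 1)

11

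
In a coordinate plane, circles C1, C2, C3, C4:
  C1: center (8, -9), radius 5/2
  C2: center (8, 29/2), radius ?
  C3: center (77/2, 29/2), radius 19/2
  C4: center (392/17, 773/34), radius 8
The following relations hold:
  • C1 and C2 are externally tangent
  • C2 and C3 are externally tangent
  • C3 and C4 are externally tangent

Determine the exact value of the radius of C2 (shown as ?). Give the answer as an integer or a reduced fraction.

1. [ext C1·C2]  r_C2² + 5r_C2 − 546 = 0  ⇒  r_C2 = 21 (r>0 drops 1)
2. [ext C2·C3]  r_C2² + 19r_C2 − 840 = 0  ⇒  r_C2 = 21 (r>0 drops 1)

21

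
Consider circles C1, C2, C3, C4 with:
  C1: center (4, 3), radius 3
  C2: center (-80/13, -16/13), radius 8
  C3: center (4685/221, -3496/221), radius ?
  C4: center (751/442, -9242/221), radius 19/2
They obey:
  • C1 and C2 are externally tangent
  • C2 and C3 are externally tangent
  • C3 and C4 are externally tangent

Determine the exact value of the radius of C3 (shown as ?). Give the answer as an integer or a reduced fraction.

23

1. [ext C2·C3]  r_C3² + 16r_C3 − 897 = 0  ⇒  r_C3 = 23 (r>0 drops 1)
2. [ext C3·C4]  r_C3² + 19r_C3 − 966 = 0  ⇒  r_C3 = 23 (r>0 drops 1)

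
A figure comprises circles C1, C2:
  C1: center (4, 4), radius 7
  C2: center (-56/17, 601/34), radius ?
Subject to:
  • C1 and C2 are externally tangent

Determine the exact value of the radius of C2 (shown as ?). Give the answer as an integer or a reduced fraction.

17/2

1. [ext C1·C2]  r_C2² + 14r_C2 − 765/4 = 0  ⇒  r_C2 = 17/2 (r>0 drops 1)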